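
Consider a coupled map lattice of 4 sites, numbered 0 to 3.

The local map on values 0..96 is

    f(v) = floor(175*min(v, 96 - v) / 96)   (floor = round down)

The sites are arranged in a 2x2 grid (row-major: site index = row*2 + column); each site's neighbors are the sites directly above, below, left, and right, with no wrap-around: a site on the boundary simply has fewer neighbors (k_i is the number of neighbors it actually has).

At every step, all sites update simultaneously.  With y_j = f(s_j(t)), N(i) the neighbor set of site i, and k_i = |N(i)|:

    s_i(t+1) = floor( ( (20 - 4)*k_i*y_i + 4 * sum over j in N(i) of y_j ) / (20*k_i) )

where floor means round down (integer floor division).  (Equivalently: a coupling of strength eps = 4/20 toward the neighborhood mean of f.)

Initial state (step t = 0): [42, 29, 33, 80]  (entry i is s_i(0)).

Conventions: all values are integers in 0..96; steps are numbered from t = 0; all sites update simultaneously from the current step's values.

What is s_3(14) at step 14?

Simulating step by step:
t=0: [42, 29, 33, 80]
t=1: [72, 52, 58, 34]
t=2: [49, 74, 65, 63]
t=3: [77, 46, 59, 57]
t=4: [42, 76, 64, 71]
t=5: [70, 40, 58, 45]
t=6: [51, 70, 68, 79]
t=7: [75, 48, 52, 33]
t=8: [47, 79, 73, 64]
t=9: [75, 38, 47, 53]
t=10: [45, 66, 79, 77]
t=11: [74, 54, 35, 35]
t=12: [45, 71, 60, 64]
t=13: [76, 50, 66, 57]
t=14: [42, 77, 53, 70]

Answer: s_3(14) = 70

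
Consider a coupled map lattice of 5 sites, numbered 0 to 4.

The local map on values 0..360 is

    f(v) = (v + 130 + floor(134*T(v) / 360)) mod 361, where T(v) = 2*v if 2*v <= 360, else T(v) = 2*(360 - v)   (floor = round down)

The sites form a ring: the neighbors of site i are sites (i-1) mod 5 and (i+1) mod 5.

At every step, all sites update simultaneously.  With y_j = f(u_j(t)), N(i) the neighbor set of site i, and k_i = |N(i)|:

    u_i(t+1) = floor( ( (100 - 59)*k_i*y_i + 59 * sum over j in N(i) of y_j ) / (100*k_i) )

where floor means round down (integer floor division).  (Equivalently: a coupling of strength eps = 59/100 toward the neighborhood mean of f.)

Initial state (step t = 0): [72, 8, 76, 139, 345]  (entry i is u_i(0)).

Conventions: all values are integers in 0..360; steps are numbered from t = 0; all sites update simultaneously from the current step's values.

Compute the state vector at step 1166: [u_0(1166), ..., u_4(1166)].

Simulating step by step:
t=0: [72, 8, 76, 139, 345]
t=1: [183, 211, 152, 118, 129]
t=2: [165, 71, 139, 252, 268]
t=3: [128, 123, 108, 75, 89]
t=4: [330, 338, 308, 284, 297]
t=5: [118, 120, 115, 111, 113]
t=6: [333, 335, 330, 326, 328]
t=7: [121, 121, 121, 120, 120]
t=8: [340, 341, 340, 339, 339]
t=9: [123, 123, 123, 123, 123]
t=10: [344, 344, 344, 344, 344]
t=11: [124, 124, 124, 124, 124]
t=12: [346, 346, 346, 346, 346]
t=13: [125, 125, 125, 125, 125]
t=14: [348, 348, 348, 348, 348]
t=15: [125, 125, 125, 125, 125]

Answer: [348, 348, 348, 348, 348]
Key observation: The state at step 13, [125, 125, 125, 125, 125], reappears at step 15: the system is in a cycle of period 2 from step 13 on.  Therefore the state at step 1166 equals the state at step 13 + ((1166 - 13) mod 2) = 14, which is [348, 348, 348, 348, 348].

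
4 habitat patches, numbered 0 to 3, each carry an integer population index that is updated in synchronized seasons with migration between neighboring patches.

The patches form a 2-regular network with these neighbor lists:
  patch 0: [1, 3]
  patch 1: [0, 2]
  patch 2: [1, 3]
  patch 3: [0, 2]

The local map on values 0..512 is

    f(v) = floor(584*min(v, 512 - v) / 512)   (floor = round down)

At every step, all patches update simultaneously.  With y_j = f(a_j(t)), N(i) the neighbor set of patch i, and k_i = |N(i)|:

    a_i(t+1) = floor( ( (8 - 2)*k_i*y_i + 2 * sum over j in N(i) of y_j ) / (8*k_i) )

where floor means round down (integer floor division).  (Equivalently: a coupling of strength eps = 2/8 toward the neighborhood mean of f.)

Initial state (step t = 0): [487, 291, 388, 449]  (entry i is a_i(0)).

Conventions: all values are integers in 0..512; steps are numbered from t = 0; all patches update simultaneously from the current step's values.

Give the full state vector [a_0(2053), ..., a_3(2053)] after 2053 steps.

Simulating step by step:
t=0: [487, 291, 388, 449]
t=1: [61, 210, 146, 74]
t=2: [92, 208, 164, 92]
t=3: [120, 214, 182, 114]
t=4: [148, 225, 202, 140]
t=5: [177, 241, 224, 169]
t=6: [209, 262, 249, 201]
t=7: [242, 279, 277, 237]
t=8: [273, 266, 267, 270]
t=9: [273, 278, 278, 275]
t=10: [271, 266, 266, 269]
t=11: [275, 279, 279, 277]
t=12: [269, 265, 265, 267]
t=13: [277, 280, 280, 279]
t=14: [267, 264, 264, 265]
t=15: [279, 281, 281, 280]
t=16: [264, 263, 263, 264]
t=17: [282, 283, 283, 282]
t=18: [261, 261, 261, 261]
t=19: [286, 286, 286, 286]
t=20: [257, 257, 257, 257]
t=21: [290, 290, 290, 290]
t=22: [253, 253, 253, 253]
t=23: [288, 288, 288, 288]
t=24: [255, 255, 255, 255]
t=25: [290, 290, 290, 290]

Answer: [290, 290, 290, 290]
Key observation: The state at step 21, [290, 290, 290, 290], reappears at step 25: the system is in a cycle of period 4 from step 21 on.  Therefore the state at step 2053 equals the state at step 21 + ((2053 - 21) mod 4) = 21, which is [290, 290, 290, 290].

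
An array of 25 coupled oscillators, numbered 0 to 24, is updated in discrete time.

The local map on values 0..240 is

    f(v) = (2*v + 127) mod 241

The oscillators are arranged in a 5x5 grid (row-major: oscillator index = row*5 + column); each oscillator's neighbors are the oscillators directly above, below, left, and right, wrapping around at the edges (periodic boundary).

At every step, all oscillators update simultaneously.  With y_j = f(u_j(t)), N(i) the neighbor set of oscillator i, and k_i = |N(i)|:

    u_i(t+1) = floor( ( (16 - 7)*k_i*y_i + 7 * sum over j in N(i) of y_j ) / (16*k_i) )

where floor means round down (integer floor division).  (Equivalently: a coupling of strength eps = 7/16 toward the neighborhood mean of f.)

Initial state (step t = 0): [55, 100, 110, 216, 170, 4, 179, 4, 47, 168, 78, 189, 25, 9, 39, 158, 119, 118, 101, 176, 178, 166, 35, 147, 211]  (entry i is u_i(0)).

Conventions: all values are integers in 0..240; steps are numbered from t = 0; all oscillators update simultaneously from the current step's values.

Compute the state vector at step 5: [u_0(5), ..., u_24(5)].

Simulating step by step:
t=0: [55, 100, 110, 216, 170, 4, 179, 4, 47, 168, 78, 189, 25, 9, 39, 158, 119, 118, 101, 176, 178, 166, 35, 147, 211]
t=1: [182, 110, 113, 123, 193, 131, 43, 131, 187, 210, 85, 50, 146, 157, 186, 157, 131, 132, 124, 195, 79, 167, 179, 148, 108]
t=2: [41, 120, 105, 111, 51, 120, 188, 140, 70, 60, 96, 192, 179, 150, 48, 143, 170, 135, 137, 69, 82, 156, 74, 142, 89]
t=3: [175, 128, 101, 117, 171, 105, 60, 109, 65, 69, 104, 52, 60, 149, 157, 138, 187, 134, 148, 81, 98, 159, 86, 135, 87]
t=4: [192, 138, 95, 120, 176, 93, 66, 71, 56, 72, 128, 143, 76, 147, 150, 117, 92, 115, 161, 93, 118, 147, 98, 133, 89]
t=5: [81, 124, 86, 147, 161, 64, 57, 56, 174, 97, 140, 126, 75, 174, 151, 111, 103, 108, 173, 103, 111, 148, 103, 138, 99]

Answer: [81, 124, 86, 147, 161, 64, 57, 56, 174, 97, 140, 126, 75, 174, 151, 111, 103, 108, 173, 103, 111, 148, 103, 138, 99]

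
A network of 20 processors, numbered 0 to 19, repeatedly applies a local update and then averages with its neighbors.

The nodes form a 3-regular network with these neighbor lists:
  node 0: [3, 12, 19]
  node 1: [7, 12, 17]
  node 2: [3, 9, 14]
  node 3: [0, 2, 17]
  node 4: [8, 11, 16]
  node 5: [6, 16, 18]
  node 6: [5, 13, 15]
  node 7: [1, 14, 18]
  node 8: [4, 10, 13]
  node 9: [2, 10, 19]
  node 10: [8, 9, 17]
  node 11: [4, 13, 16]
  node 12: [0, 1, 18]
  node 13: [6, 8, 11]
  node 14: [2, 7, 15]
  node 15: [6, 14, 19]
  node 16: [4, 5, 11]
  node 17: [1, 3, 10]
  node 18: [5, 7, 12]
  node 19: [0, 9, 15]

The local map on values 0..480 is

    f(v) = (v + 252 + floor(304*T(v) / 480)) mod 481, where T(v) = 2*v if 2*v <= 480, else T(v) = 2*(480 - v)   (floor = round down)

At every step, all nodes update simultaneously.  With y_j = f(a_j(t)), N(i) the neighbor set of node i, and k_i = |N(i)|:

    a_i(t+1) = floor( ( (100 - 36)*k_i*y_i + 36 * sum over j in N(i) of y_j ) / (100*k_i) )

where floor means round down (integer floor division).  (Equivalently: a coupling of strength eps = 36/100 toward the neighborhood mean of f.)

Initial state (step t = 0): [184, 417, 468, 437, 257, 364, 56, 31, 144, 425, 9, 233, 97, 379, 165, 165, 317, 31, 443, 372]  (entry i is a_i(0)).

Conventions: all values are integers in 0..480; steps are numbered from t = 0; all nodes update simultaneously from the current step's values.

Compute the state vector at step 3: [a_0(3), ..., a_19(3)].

Answer: [297, 300, 292, 296, 293, 299, 298, 294, 256, 297, 292, 299, 301, 293, 262, 274, 299, 299, 299, 294]

Derivation:
t=0: [184, 417, 468, 437, 257, 364, 56, 31, 144, 425, 9, 233, 97, 379, 165, 165, 317, 31, 443, 372]
t=1: [241, 304, 243, 259, 281, 291, 326, 286, 165, 266, 256, 297, 387, 270, 179, 189, 294, 302, 295, 250]
t=2: [308, 295, 296, 308, 283, 299, 283, 286, 203, 309, 288, 300, 285, 284, 210, 220, 300, 300, 297, 298]
t=3: [297, 300, 292, 296, 293, 299, 298, 294, 256, 297, 292, 299, 301, 293, 262, 274, 299, 299, 299, 294]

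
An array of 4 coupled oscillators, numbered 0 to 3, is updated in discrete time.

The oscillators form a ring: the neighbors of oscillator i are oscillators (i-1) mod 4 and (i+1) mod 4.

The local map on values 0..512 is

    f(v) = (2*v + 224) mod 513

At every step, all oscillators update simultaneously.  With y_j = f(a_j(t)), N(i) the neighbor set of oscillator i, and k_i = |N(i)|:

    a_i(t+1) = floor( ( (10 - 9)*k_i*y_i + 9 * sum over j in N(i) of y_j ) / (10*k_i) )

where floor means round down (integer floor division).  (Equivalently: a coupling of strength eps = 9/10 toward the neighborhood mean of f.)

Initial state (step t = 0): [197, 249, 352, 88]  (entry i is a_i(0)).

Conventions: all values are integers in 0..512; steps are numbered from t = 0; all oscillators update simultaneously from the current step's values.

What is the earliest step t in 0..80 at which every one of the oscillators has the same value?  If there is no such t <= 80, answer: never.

Simulating step by step:
t=0: [197, 249, 352, 88]  (not all equal)
t=1: [284, 254, 315, 274]  (not all equal)
t=2: [243, 300, 249, 304]  (not all equal)
t=3: [303, 213, 304, 214]  (not all equal)
t=4: [155, 299, 156, 300]  (not all equal)
t=5: [281, 50, 281, 50]  (not all equal)
t=6: [318, 278, 318, 278]  (not all equal)
t=7: [275, 339, 275, 339]  (not all equal)
t=8: [376, 273, 376, 273]  (not all equal)
t=9: [277, 442, 277, 442]  (not all equal)
t=10: [100, 246, 100, 246]  (not all equal)
t=11: [225, 401, 225, 401]  (not all equal)
t=12: [16, 144, 16, 144]  (not all equal)
t=13: [486, 281, 486, 281]  (not all equal)
t=14: [262, 180, 262, 180]  (not all equal)
t=15: [87, 218, 87, 218]  (not all equal)
t=16: [172, 372, 172, 372]  (not all equal)
t=17: [415, 95, 415, 95]  (not all equal)
t=18: [375, 66, 375, 66]  (not all equal)
t=19: [366, 450, 366, 450]  (not all equal)
t=20: [132, 408, 132, 408]  (not all equal)
t=21: [61, 440, 61, 440]  (not all equal)
t=22: [104, 319, 104, 319]  (not all equal)
t=23: [357, 423, 357, 423]  (not all equal)
t=24: [82, 386, 82, 386]  (not all equal)
t=25: [473, 397, 473, 397]  (not all equal)
t=26: [468, 180, 468, 180]  (not all equal)
t=27: [77, 127, 77, 127]  (not all equal)
t=28: [468, 388, 468, 388]  (not all equal)
t=29: [451, 169, 451, 169]  (not all equal)
t=30: [54, 94, 54, 94]  (not all equal)
t=31: [404, 340, 404, 340]  (not all equal)
t=32: [352, 44, 352, 44]  (not all equal)
t=33: [322, 404, 322, 404]  (not all equal)
t=34: [40, 320, 40, 320]  (not all equal)
t=35: [346, 308, 346, 308]  (not all equal)
t=36: [334, 395, 334, 395]  (not all equal)
t=37: [488, 391, 488, 391]  (not all equal)
t=38: [461, 205, 461, 205]  (not all equal)
t=39: [120, 120, 120, 120]  (all equal)

Answer: 39
Key observation: Synchronization is absorbing here: once all oscillators are equal they stay equal, and step 39 is the first all-equal step.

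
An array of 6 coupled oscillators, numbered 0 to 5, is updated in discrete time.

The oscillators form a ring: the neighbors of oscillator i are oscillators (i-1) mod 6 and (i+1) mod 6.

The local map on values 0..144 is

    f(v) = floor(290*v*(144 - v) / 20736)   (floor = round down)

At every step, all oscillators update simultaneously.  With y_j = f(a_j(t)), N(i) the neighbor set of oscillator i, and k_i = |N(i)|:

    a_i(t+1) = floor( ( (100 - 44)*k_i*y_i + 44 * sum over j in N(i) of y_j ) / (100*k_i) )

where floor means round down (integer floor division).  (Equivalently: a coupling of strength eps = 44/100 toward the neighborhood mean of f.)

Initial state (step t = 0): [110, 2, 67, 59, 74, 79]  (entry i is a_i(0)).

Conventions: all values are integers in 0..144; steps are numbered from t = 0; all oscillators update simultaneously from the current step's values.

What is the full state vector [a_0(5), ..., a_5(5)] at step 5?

Answer: [72, 72, 72, 72, 72, 72]

Derivation:
t=0: [110, 2, 67, 59, 74, 79]
t=1: [45, 28, 56, 70, 71, 67]
t=2: [60, 53, 63, 71, 72, 69]
t=3: [69, 68, 70, 71, 72, 71]
t=4: [72, 72, 72, 72, 72, 72]
t=5: [72, 72, 72, 72, 72, 72]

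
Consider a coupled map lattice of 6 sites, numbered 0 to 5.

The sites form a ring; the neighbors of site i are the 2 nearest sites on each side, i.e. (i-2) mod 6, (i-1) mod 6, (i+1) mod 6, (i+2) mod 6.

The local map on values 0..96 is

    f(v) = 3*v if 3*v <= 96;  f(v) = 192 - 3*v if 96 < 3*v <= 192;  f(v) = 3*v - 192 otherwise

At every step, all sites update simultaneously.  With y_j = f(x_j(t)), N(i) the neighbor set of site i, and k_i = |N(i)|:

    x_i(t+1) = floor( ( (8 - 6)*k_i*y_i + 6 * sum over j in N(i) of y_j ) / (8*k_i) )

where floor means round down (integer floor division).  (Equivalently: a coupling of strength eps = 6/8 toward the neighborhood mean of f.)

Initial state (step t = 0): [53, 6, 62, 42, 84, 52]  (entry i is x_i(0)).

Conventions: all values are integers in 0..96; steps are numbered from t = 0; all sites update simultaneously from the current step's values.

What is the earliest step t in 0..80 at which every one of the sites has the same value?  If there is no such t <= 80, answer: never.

Answer: never
Key observation: The state at step 22 reappears at step 32 — the system is in a cycle of period 10 from step 22 on.  No step 0..32 is synchronized, and the cycle repeats forever, so no step up to 80 (or ever) has all sites equal.

Derivation:
t=0: [53, 6, 62, 42, 84, 52]  (not all equal)
t=1: [30, 30, 34, 39, 41, 42]  (not all equal)
t=2: [81, 82, 83, 77, 77, 77]  (not all equal)
t=3: [48, 48, 48, 45, 44, 44]  (not all equal)
t=4: [52, 51, 51, 54, 54, 54]  (not all equal)
t=5: [34, 35, 35, 33, 32, 32]  (not all equal)
t=6: [91, 90, 90, 91, 92, 92]  (not all equal)
t=7: [81, 80, 80, 81, 81, 81]  (not all equal)
t=8: [49, 49, 49, 49, 50, 50]  (not all equal)
t=9: [43, 44, 44, 43, 43, 43]  (not all equal)
t=10: [61, 61, 61, 61, 62, 62]  (not all equal)
t=11: [7, 8, 8, 7, 7, 7]  (not all equal)
t=12: [22, 22, 22, 22, 21, 21]  (not all equal)
t=13: [64, 65, 65, 64, 64, 64]  (not all equal)
t=14: [1, 1, 1, 1, 0, 0]  (not all equal)
t=15: [1, 2, 2, 1, 1, 1]  (not all equal)
t=16: [4, 4, 4, 4, 3, 3]  (not all equal)
t=17: [10, 11, 11, 10, 10, 10]  (not all equal)
t=18: [31, 31, 31, 31, 30, 30]  (not all equal)
t=19: [91, 92, 92, 91, 91, 91]  (not all equal)
t=20: [82, 82, 82, 82, 81, 81]  (not all equal)
t=21: [52, 53, 53, 52, 52, 52]  (not all equal)
t=22: [34, 34, 34, 34, 35, 35]  (not all equal)
t=23: [88, 89, 89, 88, 88, 88]  (not all equal)
t=24: [73, 73, 73, 73, 72, 72]  (not all equal)
t=25: [25, 26, 26, 25, 25, 25]  (not all equal)
t=26: [76, 76, 76, 76, 75, 75]  (not all equal)
t=27: [34, 35, 35, 34, 34, 34]  (not all equal)
t=28: [88, 88, 88, 88, 89, 89]  (not all equal)
t=29: [73, 72, 72, 73, 73, 73]  (not all equal)
t=30: [25, 25, 25, 25, 26, 26]  (not all equal)
t=31: [76, 75, 75, 76, 76, 76]  (not all equal)
t=32: [34, 34, 34, 34, 35, 35]  (not all equal)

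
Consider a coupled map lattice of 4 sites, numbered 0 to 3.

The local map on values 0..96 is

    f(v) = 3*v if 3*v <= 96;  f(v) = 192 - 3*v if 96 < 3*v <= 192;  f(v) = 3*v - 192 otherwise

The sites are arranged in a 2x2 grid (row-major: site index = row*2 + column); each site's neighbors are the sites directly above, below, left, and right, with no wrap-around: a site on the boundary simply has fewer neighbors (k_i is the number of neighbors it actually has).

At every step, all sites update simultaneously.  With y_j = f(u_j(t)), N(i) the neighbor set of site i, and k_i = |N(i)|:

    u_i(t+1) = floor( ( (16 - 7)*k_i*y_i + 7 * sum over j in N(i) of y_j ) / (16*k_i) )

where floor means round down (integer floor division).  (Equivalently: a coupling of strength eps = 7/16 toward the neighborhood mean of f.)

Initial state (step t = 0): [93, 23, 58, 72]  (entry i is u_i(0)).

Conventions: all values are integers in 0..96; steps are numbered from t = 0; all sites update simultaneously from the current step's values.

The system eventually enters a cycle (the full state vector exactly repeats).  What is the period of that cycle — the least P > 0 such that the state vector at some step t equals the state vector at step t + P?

Simulating step by step:
t=0: [93, 23, 58, 72]
t=1: [67, 63, 34, 32]
t=2: [25, 24, 73, 74]
t=3: [63, 63, 38, 38]
t=4: [19, 19, 61, 61]
t=5: [46, 46, 19, 19]
t=6: [54, 54, 56, 56]
t=7: [28, 28, 25, 25]
t=8: [82, 82, 76, 76]
t=9: [50, 50, 39, 39]
t=10: [49, 49, 67, 67]
t=11: [37, 37, 16, 16]
t=12: [73, 73, 55, 55]
t=13: [27, 27, 27, 27]
t=14: [81, 81, 81, 81]
t=15: [51, 51, 51, 51]
t=16: [39, 39, 39, 39]
t=17: [75, 75, 75, 75]
t=18: [33, 33, 33, 33]
t=19: [93, 93, 93, 93]
t=20: [87, 87, 87, 87]
t=21: [69, 69, 69, 69]
t=22: [15, 15, 15, 15]
t=23: [45, 45, 45, 45]
t=24: [57, 57, 57, 57]
t=25: [21, 21, 21, 21]
t=26: [63, 63, 63, 63]
t=27: [3, 3, 3, 3]
t=28: [9, 9, 9, 9]
t=29: [27, 27, 27, 27]

Answer: 16
Key observation: The state at step 13, [27, 27, 27, 27], reappears at step 29 — and no state repeats earlier — so the cycle the system enters has period 16.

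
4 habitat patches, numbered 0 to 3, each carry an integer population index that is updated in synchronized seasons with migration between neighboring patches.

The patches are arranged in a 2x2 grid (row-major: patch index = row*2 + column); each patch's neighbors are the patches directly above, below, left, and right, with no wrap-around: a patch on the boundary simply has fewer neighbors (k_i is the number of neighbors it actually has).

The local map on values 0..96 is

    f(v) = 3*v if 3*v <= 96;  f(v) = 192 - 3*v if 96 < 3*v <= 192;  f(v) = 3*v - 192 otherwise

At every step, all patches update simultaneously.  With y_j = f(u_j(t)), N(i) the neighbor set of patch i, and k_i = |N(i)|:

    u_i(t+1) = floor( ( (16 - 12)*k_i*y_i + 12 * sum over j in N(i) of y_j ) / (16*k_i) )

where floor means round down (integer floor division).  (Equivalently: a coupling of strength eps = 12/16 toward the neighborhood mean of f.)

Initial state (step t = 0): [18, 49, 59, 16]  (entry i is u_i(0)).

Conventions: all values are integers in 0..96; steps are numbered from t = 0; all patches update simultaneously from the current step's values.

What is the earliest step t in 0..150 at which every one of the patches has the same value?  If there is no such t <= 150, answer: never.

Answer: never
Key observation: The state at step 9 reappears at step 11 — the system is in a cycle of period 2 from step 9 on.  No step 0..11 is synchronized, and the cycle repeats forever, so no step up to 150 (or ever) has all patches equal.

Derivation:
t=0: [18, 49, 59, 16]  (not all equal)
t=1: [36, 49, 42, 34]  (not all equal)
t=2: [62, 76, 81, 64]  (not all equal)
t=3: [34, 11, 15, 32]  (not all equal)
t=4: [51, 78, 81, 53]  (not all equal)
t=5: [44, 37, 39, 43]  (not all equal)
t=6: [73, 66, 64, 74]  (not all equal)
t=7: [9, 22, 21, 9]  (not all equal)
t=8: [55, 36, 36, 55]  (not all equal)
t=9: [69, 41, 41, 69]  (not all equal)
t=10: [55, 28, 28, 55]  (not all equal)
t=11: [69, 41, 41, 69]  (not all equal)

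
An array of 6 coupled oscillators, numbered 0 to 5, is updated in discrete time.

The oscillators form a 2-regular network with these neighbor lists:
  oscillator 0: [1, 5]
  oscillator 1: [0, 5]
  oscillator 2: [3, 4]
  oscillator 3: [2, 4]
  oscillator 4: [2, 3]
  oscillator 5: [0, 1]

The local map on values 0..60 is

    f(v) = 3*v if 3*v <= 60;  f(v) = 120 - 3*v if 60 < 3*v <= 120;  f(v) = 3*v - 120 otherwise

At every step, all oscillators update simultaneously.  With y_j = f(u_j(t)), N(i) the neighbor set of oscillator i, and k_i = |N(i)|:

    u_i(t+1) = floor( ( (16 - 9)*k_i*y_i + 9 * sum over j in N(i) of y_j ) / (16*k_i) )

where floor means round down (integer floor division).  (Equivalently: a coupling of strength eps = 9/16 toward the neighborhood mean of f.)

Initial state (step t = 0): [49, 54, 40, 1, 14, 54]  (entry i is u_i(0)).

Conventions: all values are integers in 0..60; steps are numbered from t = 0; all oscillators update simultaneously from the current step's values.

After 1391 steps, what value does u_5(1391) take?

Answer: u_5(1391) = 59
Key observation: The state at step 6, [19, 20, 42, 42, 43, 20], reappears at step 10: the system is in a cycle of period 4 from step 6 on.  Therefore the state at step 1391 equals the state at step 6 + ((1391 - 6) mod 4) = 7, which is [58, 59, 6, 6, 7, 59].

Derivation:
t=0: [49, 54, 40, 1, 14, 54]
t=1: [35, 37, 12, 13, 19, 37]
t=2: [11, 10, 42, 43, 46, 10]
t=3: [31, 30, 10, 10, 12, 30]
t=4: [28, 29, 31, 31, 32, 29]
t=5: [34, 33, 26, 26, 25, 33]
t=6: [19, 20, 42, 42, 43, 20]
t=7: [58, 59, 6, 6, 7, 59]
t=8: [55, 56, 18, 18, 19, 56]
t=9: [46, 47, 54, 54, 55, 47]
t=10: [19, 20, 42, 42, 43, 20]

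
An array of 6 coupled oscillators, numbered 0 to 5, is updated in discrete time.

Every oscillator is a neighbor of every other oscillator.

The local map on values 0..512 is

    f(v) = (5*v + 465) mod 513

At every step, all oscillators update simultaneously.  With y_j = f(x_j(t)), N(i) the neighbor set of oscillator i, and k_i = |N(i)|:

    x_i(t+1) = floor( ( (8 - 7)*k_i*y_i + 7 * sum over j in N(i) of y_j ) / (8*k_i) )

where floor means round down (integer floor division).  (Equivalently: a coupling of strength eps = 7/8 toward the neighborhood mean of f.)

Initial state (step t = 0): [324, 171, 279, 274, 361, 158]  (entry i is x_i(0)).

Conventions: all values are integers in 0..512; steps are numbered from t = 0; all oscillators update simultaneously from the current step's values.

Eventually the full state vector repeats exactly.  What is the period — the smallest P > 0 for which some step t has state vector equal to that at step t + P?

Answer: 18
Key observation: The state at step 4, [198, 198, 198, 198, 198, 198], reappears at step 22 — and no state repeats earlier — so the cycle the system enters has period 18.

Derivation:
t=0: [324, 171, 279, 274, 361, 158]
t=1: [241, 228, 227, 228, 232, 231]
t=2: [79, 82, 82, 82, 81, 81]
t=3: [358, 357, 357, 357, 357, 357]
t=4: [198, 198, 198, 198, 198, 198]
t=5: [429, 429, 429, 429, 429, 429]
t=6: [45, 45, 45, 45, 45, 45]
t=7: [177, 177, 177, 177, 177, 177]
t=8: [324, 324, 324, 324, 324, 324]
t=9: [33, 33, 33, 33, 33, 33]
t=10: [117, 117, 117, 117, 117, 117]
t=11: [24, 24, 24, 24, 24, 24]
t=12: [72, 72, 72, 72, 72, 72]
t=13: [312, 312, 312, 312, 312, 312]
t=14: [486, 486, 486, 486, 486, 486]
t=15: [330, 330, 330, 330, 330, 330]
t=16: [63, 63, 63, 63, 63, 63]
t=17: [267, 267, 267, 267, 267, 267]
t=18: [261, 261, 261, 261, 261, 261]
t=19: [231, 231, 231, 231, 231, 231]
t=20: [81, 81, 81, 81, 81, 81]
t=21: [357, 357, 357, 357, 357, 357]
t=22: [198, 198, 198, 198, 198, 198]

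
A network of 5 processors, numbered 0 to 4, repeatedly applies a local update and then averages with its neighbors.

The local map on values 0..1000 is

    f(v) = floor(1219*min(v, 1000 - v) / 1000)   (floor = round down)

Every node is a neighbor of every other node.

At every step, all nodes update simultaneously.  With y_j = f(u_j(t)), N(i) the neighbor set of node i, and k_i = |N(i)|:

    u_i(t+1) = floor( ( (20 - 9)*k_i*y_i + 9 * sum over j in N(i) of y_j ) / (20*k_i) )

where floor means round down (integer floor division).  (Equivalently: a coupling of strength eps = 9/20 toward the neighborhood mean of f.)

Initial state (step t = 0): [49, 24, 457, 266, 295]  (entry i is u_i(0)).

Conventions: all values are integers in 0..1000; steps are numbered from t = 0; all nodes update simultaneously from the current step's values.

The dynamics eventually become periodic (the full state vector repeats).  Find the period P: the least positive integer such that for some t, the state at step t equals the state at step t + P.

Simulating step by step:
t=0: [49, 24, 457, 266, 295]
t=1: [175, 162, 393, 291, 306]
t=2: [274, 267, 391, 336, 344]
t=3: [366, 363, 429, 399, 404]
t=4: [463, 462, 497, 481, 483]
t=5: [573, 573, 591, 583, 584]
t=6: [514, 514, 505, 509, 509]
t=7: [594, 594, 599, 597, 597]
t=8: [492, 492, 490, 491, 491]
t=9: [598, 598, 597, 598, 598]
t=10: [490, 490, 490, 490, 490]
t=11: [597, 597, 597, 597, 597]
t=12: [491, 491, 491, 491, 491]
t=13: [598, 598, 598, 598, 598]
t=14: [490, 490, 490, 490, 490]

Answer: 4
Key observation: The state at step 10, [490, 490, 490, 490, 490], reappears at step 14 — and no state repeats earlier — so the cycle the system enters has period 4.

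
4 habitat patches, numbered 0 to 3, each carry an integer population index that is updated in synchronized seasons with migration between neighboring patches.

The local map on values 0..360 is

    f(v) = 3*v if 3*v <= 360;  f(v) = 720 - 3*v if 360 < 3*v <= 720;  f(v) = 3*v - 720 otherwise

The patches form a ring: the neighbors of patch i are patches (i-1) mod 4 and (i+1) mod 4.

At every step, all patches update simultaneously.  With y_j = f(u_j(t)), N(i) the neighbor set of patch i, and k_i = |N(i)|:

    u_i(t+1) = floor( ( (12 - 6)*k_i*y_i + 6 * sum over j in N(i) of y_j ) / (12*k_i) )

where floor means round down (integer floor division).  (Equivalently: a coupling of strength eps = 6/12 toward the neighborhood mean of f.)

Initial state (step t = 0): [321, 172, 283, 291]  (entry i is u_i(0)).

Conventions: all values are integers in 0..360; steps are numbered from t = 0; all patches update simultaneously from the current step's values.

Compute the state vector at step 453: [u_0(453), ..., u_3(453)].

Simulating step by step:
t=0: [321, 172, 283, 291]
t=1: [210, 195, 153, 169]
t=2: [132, 155, 217, 194]
t=3: [260, 225, 132, 167]
t=4: [96, 118, 228, 205]
t=5: [258, 258, 132, 133]
t=6: [120, 121, 255, 255]
t=7: [280, 279, 123, 123]
t=8: [177, 176, 292, 293]
t=9: [182, 182, 165, 165]
t=10: [186, 186, 212, 212]
t=11: [142, 142, 103, 103]
t=12: [297, 297, 305, 305]
t=13: [177, 177, 189, 189]
t=14: [180, 180, 162, 162]
t=15: [193, 193, 220, 220]
t=16: [120, 120, 80, 80]
t=17: [330, 330, 270, 270]
t=18: [225, 225, 135, 135]
t=19: [112, 112, 247, 247]
t=20: [257, 257, 99, 99]
t=21: [112, 112, 235, 235]
t=22: [255, 255, 95, 95]
t=23: [105, 105, 225, 225]
t=24: [247, 247, 112, 112]
t=25: [99, 99, 257, 257]
t=26: [235, 235, 112, 112]
t=27: [95, 95, 255, 255]
t=28: [225, 225, 105, 105]
t=29: [112, 112, 247, 247]

Answer: [105, 105, 225, 225]
Key observation: The state at step 19, [112, 112, 247, 247], reappears at step 29: the system is in a cycle of period 10 from step 19 on.  Therefore the state at step 453 equals the state at step 19 + ((453 - 19) mod 10) = 23, which is [105, 105, 225, 225].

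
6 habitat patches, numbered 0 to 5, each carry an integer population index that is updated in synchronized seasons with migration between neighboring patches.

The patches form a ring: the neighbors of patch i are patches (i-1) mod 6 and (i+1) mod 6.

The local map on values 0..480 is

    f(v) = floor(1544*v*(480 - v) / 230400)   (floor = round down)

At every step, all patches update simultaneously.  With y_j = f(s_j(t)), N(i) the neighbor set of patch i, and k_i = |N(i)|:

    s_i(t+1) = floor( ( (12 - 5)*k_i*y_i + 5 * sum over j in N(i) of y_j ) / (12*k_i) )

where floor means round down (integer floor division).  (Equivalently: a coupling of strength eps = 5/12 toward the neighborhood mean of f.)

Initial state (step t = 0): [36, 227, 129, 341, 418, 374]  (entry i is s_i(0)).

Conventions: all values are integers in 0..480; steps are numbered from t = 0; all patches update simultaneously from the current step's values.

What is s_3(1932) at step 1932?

Answer: s_3(1932) = 385
Key observation: The state at step 10, [385, 385, 385, 385, 385, 385], reappears at step 12: the system is in a cycle of period 2 from step 10 on.  Therefore the state at step 1932 equals the state at step 10 + ((1932 - 10) mod 2) = 10, which is [385, 385, 385, 385, 385, 385].

Derivation:
t=0: [36, 227, 129, 341, 418, 374]
t=1: [197, 309, 322, 284, 222, 212]
t=2: [370, 355, 349, 368, 380, 379]
t=3: [273, 293, 297, 277, 259, 258]
t=4: [376, 368, 367, 374, 381, 381]
t=5: [262, 273, 274, 264, 254, 254]
t=6: [381, 378, 378, 381, 383, 383]
t=7: [252, 256, 256, 252, 248, 248]
t=8: [384, 384, 384, 384, 385, 385]
t=9: [246, 247, 247, 246, 245, 245]
t=10: [385, 385, 385, 385, 385, 385]
t=11: [245, 245, 245, 245, 245, 245]
t=12: [385, 385, 385, 385, 385, 385]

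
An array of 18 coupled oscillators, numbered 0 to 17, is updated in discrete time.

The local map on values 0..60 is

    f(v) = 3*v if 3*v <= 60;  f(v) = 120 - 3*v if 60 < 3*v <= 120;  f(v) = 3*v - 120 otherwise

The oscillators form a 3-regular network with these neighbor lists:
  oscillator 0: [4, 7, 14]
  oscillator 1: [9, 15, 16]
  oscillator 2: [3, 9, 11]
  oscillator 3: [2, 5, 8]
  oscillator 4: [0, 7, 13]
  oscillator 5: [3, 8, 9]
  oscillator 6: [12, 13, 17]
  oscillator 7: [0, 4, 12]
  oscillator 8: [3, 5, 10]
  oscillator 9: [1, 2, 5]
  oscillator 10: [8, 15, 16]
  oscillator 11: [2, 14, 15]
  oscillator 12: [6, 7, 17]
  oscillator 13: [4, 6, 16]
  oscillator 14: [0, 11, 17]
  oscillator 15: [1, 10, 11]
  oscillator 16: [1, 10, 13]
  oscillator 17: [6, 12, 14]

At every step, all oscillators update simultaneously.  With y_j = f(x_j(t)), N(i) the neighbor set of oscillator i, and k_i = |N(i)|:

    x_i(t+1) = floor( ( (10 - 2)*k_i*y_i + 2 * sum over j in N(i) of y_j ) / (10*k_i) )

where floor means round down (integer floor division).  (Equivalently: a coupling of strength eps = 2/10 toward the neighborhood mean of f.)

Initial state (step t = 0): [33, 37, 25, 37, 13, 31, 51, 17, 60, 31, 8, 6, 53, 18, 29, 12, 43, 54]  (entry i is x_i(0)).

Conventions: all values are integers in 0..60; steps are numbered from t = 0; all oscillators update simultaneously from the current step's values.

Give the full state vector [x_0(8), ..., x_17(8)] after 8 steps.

Answer: [19, 11, 24, 31, 53, 10, 15, 41, 35, 14, 27, 31, 47, 32, 42, 4, 47, 45]

Derivation:
t=0: [33, 37, 25, 37, 13, 31, 51, 17, 60, 31, 8, 6, 53, 18, 29, 12, 43, 54]
t=1: [25, 12, 39, 16, 39, 28, 35, 47, 52, 27, 26, 22, 39, 48, 31, 32, 13, 40]
t=2: [39, 35, 11, 43, 8, 37, 13, 20, 37, 36, 40, 46, 4, 23, 28, 28, 38, 3]
t=3: [10, 15, 29, 10, 26, 9, 36, 50, 8, 13, 3, 21, 16, 45, 30, 31, 9, 13]
t=4: [30, 42, 34, 29, 38, 27, 16, 32, 23, 38, 12, 51, 43, 17, 32, 29, 26, 37]
t=5: [27, 10, 19, 33, 11, 37, 43, 22, 48, 9, 37, 31, 12, 47, 24, 31, 39, 12]
t=6: [40, 27, 50, 22, 34, 12, 13, 50, 21, 28, 10, 30, 35, 19, 45, 26, 6, 35]
t=7: [4, 37, 32, 51, 20, 38, 37, 26, 53, 35, 31, 29, 17, 50, 15, 40, 22, 16]
t=8: [19, 11, 24, 31, 53, 10, 15, 41, 35, 14, 27, 31, 47, 32, 42, 4, 47, 45]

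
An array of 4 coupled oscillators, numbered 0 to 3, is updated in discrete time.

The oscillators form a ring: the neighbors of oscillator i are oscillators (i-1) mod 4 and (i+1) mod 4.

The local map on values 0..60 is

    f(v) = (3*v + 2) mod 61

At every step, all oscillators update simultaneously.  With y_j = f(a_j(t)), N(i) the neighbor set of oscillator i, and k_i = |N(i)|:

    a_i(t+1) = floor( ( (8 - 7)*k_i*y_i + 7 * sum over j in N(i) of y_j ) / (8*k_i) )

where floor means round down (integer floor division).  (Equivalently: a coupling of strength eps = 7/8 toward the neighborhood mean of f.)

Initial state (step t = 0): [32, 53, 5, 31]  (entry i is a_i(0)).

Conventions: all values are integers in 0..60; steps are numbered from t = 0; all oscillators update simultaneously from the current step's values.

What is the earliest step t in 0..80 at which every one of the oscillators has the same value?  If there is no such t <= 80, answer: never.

Answer: 12
Key observation: Synchronization is absorbing here: once all oscillators are equal they stay equal, and step 12 is the first all-equal step.

Derivation:
t=0: [32, 53, 5, 31]  (not all equal)
t=1: [36, 28, 34, 27]  (not all equal)
t=2: [26, 43, 25, 43]  (not all equal)
t=3: [10, 16, 9, 16]  (not all equal)
t=4: [47, 32, 47, 32]  (not all equal)
t=5: [35, 23, 35, 23]  (not all equal)
t=6: [14, 41, 14, 41]  (not all equal)
t=7: [8, 38, 8, 38]  (not all equal)
t=8: [51, 29, 51, 29]  (not all equal)
t=9: [28, 32, 28, 32]  (not all equal)
t=10: [35, 26, 35, 26]  (not all equal)
t=11: [22, 42, 22, 42]  (not all equal)
t=12: [6, 6, 6, 6]  (all equal)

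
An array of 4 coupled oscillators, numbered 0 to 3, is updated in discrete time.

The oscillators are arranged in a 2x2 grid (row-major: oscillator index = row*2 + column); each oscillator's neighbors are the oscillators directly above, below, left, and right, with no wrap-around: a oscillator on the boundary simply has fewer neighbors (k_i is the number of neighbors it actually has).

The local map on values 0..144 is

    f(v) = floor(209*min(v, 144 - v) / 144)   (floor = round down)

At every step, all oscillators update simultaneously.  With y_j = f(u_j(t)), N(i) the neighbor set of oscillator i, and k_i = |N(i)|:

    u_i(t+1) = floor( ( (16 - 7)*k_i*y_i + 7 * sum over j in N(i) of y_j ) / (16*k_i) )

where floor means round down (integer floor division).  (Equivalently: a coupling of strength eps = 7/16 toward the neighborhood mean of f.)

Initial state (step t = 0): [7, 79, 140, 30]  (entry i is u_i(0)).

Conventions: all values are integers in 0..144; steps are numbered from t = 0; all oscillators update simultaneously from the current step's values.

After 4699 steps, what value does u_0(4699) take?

Simulating step by step:
t=0: [7, 79, 140, 30]
t=1: [27, 64, 14, 45]
t=2: [46, 74, 34, 61]
t=3: [69, 90, 61, 82]
t=4: [92, 85, 90, 86]
t=5: [77, 82, 78, 82]
t=6: [94, 90, 94, 90]
t=7: [73, 76, 73, 76]
t=8: [101, 99, 101, 99]
t=9: [62, 64, 62, 64]
t=10: [89, 91, 89, 91]
t=11: [78, 76, 78, 76]
t=12: [95, 97, 95, 97]
t=13: [70, 68, 70, 68]
t=14: [100, 98, 100, 98]
t=15: [63, 65, 63, 65]
t=16: [91, 93, 91, 93]
t=17: [75, 74, 75, 74]
t=18: [100, 100, 100, 100]
t=19: [63, 63, 63, 63]
t=20: [91, 91, 91, 91]
t=21: [76, 76, 76, 76]
t=22: [98, 98, 98, 98]
t=23: [66, 66, 66, 66]
t=24: [95, 95, 95, 95]
t=25: [71, 71, 71, 71]
t=26: [103, 103, 103, 103]
t=27: [59, 59, 59, 59]
t=28: [85, 85, 85, 85]
t=29: [85, 85, 85, 85]

Answer: u_0(4699) = 85
Key observation: The state at step 28, [85, 85, 85, 85], reappears at step 29: the system is in a cycle of period 1 from step 28 on.  Therefore the state at step 4699 equals the state at step 28 + ((4699 - 28) mod 1) = 28, which is [85, 85, 85, 85].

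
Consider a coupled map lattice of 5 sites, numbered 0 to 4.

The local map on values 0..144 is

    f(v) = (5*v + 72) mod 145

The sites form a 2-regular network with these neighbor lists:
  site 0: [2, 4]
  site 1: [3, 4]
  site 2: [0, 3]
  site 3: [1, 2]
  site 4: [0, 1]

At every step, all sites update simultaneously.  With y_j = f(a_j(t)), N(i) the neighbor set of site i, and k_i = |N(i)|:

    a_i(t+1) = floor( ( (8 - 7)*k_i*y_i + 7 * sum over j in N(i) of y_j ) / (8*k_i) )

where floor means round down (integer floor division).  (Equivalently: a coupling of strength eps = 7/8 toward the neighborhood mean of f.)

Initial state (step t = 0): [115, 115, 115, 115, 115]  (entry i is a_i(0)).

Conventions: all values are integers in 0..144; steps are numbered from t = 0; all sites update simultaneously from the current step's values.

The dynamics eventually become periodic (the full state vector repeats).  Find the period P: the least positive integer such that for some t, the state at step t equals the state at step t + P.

Simulating step by step:
t=0: [115, 115, 115, 115, 115]
t=1: [67, 67, 67, 67, 67]
t=2: [117, 117, 117, 117, 117]
t=3: [77, 77, 77, 77, 77]
t=4: [22, 22, 22, 22, 22]
t=5: [37, 37, 37, 37, 37]
t=6: [112, 112, 112, 112, 112]
t=7: [52, 52, 52, 52, 52]
t=8: [42, 42, 42, 42, 42]
t=9: [137, 137, 137, 137, 137]
t=10: [32, 32, 32, 32, 32]
t=11: [87, 87, 87, 87, 87]
t=12: [72, 72, 72, 72, 72]
t=13: [142, 142, 142, 142, 142]
t=14: [57, 57, 57, 57, 57]
t=15: [67, 67, 67, 67, 67]

Answer: 14
Key observation: The state at step 1, [67, 67, 67, 67, 67], reappears at step 15 — and no state repeats earlier — so the cycle the system enters has period 14.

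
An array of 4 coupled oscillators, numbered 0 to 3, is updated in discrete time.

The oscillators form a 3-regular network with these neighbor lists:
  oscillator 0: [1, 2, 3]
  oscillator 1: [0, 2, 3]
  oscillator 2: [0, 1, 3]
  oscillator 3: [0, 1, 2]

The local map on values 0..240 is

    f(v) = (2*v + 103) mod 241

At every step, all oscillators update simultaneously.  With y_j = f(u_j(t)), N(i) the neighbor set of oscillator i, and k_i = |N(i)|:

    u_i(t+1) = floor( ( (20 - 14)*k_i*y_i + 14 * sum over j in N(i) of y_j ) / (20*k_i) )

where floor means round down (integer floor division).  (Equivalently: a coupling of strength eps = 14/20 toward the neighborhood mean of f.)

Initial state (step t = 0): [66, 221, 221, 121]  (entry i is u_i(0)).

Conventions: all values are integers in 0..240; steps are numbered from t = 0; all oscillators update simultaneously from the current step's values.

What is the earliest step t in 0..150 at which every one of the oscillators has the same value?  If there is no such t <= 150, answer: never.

Simulating step by step:
t=0: [66, 221, 221, 121]  (not all equal)
t=1: [124, 112, 112, 115]  (not all equal)
t=2: [94, 93, 93, 93]  (not all equal)
t=3: [48, 48, 48, 48]  (all equal)

Answer: 3
Key observation: Synchronization is absorbing here: once all oscillators are equal they stay equal, and step 3 is the first all-equal step.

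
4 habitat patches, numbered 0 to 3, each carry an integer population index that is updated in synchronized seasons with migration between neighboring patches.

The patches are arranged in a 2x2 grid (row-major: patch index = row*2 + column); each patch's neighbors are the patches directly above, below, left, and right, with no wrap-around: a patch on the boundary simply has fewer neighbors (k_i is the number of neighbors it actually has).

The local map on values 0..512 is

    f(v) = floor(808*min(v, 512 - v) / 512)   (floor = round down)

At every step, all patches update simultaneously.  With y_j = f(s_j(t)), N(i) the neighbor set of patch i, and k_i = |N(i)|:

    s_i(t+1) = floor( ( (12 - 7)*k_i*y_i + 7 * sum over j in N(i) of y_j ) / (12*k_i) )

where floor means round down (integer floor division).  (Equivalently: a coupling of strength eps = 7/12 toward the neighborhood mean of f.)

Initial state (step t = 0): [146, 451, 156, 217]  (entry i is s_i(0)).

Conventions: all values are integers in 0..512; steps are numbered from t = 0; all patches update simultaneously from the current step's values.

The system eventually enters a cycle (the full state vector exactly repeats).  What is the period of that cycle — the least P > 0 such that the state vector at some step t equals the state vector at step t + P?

Simulating step by step:
t=0: [146, 451, 156, 217]
t=1: [195, 206, 269, 242]
t=2: [334, 336, 360, 365]
t=3: [267, 264, 248, 246]
t=4: [388, 388, 388, 389]
t=5: [195, 194, 194, 194]
t=6: [306, 306, 306, 306]
t=7: [325, 325, 325, 325]
t=8: [295, 295, 295, 295]
t=9: [342, 342, 342, 342]
t=10: [268, 268, 268, 268]
t=11: [385, 385, 385, 385]
t=12: [200, 200, 200, 200]
t=13: [315, 315, 315, 315]
t=14: [310, 310, 310, 310]
t=15: [318, 318, 318, 318]
t=16: [306, 306, 306, 306]

Answer: 10
Key observation: The state at step 6, [306, 306, 306, 306], reappears at step 16 — and no state repeats earlier — so the cycle the system enters has period 10.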